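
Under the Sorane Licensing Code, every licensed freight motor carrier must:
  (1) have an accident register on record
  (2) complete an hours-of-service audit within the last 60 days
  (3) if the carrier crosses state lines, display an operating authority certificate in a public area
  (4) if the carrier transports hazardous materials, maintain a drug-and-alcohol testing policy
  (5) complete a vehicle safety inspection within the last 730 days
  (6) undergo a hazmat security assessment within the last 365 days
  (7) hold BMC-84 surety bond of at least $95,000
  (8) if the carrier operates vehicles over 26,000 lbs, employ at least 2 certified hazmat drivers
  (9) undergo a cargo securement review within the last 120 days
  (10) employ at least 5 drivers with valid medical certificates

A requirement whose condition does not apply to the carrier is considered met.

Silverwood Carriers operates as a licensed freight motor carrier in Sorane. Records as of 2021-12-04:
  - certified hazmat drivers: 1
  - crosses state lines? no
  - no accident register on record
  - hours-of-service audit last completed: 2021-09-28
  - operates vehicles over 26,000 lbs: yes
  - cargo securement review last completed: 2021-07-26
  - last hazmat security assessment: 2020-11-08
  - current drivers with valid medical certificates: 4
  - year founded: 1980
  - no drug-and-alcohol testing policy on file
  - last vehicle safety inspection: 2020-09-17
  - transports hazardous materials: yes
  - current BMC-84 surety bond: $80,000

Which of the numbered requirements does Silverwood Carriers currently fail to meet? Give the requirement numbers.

1, 2, 4, 6, 7, 8, 9, 10

1. accident register absent → not met
2. hours-of-service audit 67 days ago vs limit 60 → not met
3. condition 'crosses state lines' does not hold → requirement n/a → met
4. condition 'transports hazardous materials' holds; drug-and-alcohol testing policy absent → not met
5. vehicle safety inspection 443 days ago vs limit 730 → met
6. hazmat security assessment 391 days ago vs limit 365 → not met
7. BMC-84 surety bond $80,000 < $95,000 → not met
8. condition 'operates vehicles over 26,000 lbs' holds; certified hazmat drivers 1 < 2 → not met
9. cargo securement review 131 days ago vs limit 120 → not met
10. drivers with valid medical certificates 4 < 5 → not met
Not met: 1, 2, 4, 6, 7, 8, 9, 10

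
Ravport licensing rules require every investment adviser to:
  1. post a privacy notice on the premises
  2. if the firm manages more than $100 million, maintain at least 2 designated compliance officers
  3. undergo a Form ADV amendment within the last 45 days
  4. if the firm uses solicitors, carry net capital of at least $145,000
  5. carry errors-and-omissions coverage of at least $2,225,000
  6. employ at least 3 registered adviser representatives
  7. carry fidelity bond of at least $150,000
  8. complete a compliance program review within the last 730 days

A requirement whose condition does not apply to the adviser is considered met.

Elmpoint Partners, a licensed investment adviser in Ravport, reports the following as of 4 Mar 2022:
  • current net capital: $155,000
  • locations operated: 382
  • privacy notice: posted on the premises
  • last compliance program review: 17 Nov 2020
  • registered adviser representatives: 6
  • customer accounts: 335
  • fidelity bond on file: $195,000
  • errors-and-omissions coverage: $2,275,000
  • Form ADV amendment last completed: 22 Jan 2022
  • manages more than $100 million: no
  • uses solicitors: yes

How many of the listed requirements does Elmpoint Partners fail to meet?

1. privacy notice present → met
2. condition 'manages more than $100 million' does not hold → requirement n/a → met
3. Form ADV amendment 41 days ago vs limit 45 → met
4. condition 'uses solicitors' holds; net capital $155,000 ≥ $145,000 → met
5. errors-and-omissions coverage $2,275,000 ≥ $2,225,000 → met
6. registered adviser representatives 6 ≥ 3 → met
7. fidelity bond $195,000 ≥ $150,000 → met
8. compliance program review 472 days ago vs limit 730 → met
Not met: 0 of 8

0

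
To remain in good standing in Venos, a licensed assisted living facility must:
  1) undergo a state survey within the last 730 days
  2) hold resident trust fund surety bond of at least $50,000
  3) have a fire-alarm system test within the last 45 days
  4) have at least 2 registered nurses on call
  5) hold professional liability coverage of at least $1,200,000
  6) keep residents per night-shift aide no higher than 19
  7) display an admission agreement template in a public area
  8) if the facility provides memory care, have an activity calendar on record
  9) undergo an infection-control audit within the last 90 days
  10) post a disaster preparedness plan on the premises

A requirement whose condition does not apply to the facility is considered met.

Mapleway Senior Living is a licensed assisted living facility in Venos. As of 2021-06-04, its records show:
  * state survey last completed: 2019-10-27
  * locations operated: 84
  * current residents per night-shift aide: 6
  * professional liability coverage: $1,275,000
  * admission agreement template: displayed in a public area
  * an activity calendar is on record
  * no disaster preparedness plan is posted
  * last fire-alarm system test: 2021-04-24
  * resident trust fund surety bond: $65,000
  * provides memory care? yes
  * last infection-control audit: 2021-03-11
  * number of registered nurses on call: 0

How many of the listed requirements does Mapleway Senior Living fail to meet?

2

1. state survey 586 days ago vs limit 730 → met
2. resident trust fund surety bond $65,000 ≥ $50,000 → met
3. fire-alarm system test 41 days ago vs limit 45 → met
4. registered nurses on call 0 < 2 → not met
5. professional liability coverage $1,275,000 ≥ $1,200,000 → met
6. residents per night-shift aide 6 ≤ 19 → met
7. admission agreement template present → met
8. condition 'provides memory care' holds; activity calendar present → met
9. infection-control audit 85 days ago vs limit 90 → met
10. disaster preparedness plan absent → not met
Not met: 2 of 10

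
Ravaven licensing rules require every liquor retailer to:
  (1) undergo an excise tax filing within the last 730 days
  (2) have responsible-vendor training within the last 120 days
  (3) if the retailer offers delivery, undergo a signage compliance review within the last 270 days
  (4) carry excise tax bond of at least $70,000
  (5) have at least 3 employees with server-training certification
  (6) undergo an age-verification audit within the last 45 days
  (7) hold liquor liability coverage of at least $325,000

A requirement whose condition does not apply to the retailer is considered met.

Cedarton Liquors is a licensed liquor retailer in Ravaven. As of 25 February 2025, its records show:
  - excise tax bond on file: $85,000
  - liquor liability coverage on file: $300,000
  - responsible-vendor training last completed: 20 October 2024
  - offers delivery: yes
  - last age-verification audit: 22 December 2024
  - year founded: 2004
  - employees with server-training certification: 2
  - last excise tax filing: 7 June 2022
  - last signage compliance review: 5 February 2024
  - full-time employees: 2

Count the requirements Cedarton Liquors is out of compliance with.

1. excise tax filing 994 days ago vs limit 730 → not met
2. responsible-vendor training 128 days ago vs limit 120 → not met
3. condition 'offers delivery' holds; signage compliance review 386 days ago vs limit 270 → not met
4. excise tax bond $85,000 ≥ $70,000 → met
5. employees with server-training certification 2 < 3 → not met
6. age-verification audit 65 days ago vs limit 45 → not met
7. liquor liability coverage $300,000 < $325,000 → not met
Not met: 6 of 7

6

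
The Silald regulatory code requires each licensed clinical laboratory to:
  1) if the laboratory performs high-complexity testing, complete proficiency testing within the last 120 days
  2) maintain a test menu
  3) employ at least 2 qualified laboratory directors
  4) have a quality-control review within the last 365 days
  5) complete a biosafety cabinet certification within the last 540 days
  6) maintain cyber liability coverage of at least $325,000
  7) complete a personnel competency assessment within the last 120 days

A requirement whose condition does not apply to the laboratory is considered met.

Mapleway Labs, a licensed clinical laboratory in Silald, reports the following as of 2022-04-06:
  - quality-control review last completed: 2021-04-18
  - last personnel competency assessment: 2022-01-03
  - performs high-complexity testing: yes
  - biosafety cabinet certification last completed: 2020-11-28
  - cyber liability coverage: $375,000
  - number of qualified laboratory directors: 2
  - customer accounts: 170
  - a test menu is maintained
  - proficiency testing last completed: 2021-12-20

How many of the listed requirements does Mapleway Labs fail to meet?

1. condition 'performs high-complexity testing' holds; proficiency testing 107 days ago vs limit 120 → met
2. test menu present → met
3. qualified laboratory directors 2 ≥ 2 → met
4. quality-control review 353 days ago vs limit 365 → met
5. biosafety cabinet certification 494 days ago vs limit 540 → met
6. cyber liability coverage $375,000 ≥ $325,000 → met
7. personnel competency assessment 93 days ago vs limit 120 → met
Not met: 0 of 7

0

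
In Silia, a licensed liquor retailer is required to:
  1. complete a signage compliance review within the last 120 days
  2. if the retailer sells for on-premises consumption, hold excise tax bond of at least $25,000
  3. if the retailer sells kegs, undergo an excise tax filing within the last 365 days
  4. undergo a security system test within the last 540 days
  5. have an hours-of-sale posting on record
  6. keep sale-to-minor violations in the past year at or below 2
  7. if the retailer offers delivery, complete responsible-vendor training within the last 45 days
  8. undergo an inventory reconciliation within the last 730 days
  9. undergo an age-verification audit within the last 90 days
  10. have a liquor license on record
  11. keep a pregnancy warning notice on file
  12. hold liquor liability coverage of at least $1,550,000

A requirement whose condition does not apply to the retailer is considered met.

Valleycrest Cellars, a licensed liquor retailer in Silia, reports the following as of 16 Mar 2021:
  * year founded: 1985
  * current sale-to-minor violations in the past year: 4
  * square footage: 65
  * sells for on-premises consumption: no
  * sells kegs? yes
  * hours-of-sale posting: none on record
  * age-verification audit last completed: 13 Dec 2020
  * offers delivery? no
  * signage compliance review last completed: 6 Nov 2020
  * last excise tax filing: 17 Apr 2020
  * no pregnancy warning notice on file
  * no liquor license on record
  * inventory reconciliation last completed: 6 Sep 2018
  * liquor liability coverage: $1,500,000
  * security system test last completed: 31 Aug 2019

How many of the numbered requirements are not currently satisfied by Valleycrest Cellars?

1. signage compliance review 130 days ago vs limit 120 → not met
2. condition 'sells for on-premises consumption' does not hold → requirement n/a → met
3. condition 'sells kegs' holds; excise tax filing 333 days ago vs limit 365 → met
4. security system test 563 days ago vs limit 540 → not met
5. hours-of-sale posting absent → not met
6. sale-to-minor violations in the past year 4 > 2 → not met
7. condition 'offers delivery' does not hold → requirement n/a → met
8. inventory reconciliation 922 days ago vs limit 730 → not met
9. age-verification audit 93 days ago vs limit 90 → not met
10. liquor license absent → not met
11. pregnancy warning notice absent → not met
12. liquor liability coverage $1,500,000 < $1,550,000 → not met
Not met: 9 of 12

9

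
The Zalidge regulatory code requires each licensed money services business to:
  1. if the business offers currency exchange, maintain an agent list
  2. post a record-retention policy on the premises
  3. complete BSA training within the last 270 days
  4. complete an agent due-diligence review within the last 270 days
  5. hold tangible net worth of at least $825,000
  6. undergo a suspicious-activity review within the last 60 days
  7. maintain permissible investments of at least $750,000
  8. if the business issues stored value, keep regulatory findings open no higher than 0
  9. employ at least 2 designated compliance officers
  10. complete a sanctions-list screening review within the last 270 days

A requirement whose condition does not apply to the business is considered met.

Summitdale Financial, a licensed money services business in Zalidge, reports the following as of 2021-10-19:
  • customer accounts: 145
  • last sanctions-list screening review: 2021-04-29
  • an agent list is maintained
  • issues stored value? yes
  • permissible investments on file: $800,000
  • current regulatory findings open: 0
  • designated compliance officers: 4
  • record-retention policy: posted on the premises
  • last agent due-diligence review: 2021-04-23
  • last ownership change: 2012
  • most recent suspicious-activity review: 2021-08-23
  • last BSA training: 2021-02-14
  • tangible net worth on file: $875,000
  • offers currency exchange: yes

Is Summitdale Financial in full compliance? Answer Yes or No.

Yes

1. condition 'offers currency exchange' holds; agent list present → met
2. record-retention policy present → met
3. BSA training 247 days ago vs limit 270 → met
4. agent due-diligence review 179 days ago vs limit 270 → met
5. tangible net worth $875,000 ≥ $825,000 → met
6. suspicious-activity review 57 days ago vs limit 60 → met
7. permissible investments $800,000 ≥ $750,000 → met
8. condition 'issues stored value' holds; regulatory findings open 0 ≤ 0 → met
9. designated compliance officers 4 ≥ 2 → met
10. sanctions-list screening review 173 days ago vs limit 270 → met
All met.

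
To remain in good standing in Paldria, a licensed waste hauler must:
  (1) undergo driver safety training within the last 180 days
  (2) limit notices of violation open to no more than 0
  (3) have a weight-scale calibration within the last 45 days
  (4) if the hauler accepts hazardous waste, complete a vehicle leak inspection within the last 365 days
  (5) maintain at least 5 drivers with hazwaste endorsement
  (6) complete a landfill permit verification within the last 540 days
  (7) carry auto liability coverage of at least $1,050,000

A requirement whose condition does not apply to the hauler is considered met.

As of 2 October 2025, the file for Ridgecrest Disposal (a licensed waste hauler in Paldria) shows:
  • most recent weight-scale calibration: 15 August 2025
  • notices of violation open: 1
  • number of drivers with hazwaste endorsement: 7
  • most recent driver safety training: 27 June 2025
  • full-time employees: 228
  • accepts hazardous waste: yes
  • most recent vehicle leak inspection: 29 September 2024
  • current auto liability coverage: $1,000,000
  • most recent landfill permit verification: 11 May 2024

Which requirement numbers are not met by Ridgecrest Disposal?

2, 3, 4, 7

1. driver safety training 97 days ago vs limit 180 → met
2. notices of violation open 1 > 0 → not met
3. weight-scale calibration 48 days ago vs limit 45 → not met
4. condition 'accepts hazardous waste' holds; vehicle leak inspection 368 days ago vs limit 365 → not met
5. drivers with hazwaste endorsement 7 ≥ 5 → met
6. landfill permit verification 509 days ago vs limit 540 → met
7. auto liability coverage $1,000,000 < $1,050,000 → not met
Not met: 2, 3, 4, 7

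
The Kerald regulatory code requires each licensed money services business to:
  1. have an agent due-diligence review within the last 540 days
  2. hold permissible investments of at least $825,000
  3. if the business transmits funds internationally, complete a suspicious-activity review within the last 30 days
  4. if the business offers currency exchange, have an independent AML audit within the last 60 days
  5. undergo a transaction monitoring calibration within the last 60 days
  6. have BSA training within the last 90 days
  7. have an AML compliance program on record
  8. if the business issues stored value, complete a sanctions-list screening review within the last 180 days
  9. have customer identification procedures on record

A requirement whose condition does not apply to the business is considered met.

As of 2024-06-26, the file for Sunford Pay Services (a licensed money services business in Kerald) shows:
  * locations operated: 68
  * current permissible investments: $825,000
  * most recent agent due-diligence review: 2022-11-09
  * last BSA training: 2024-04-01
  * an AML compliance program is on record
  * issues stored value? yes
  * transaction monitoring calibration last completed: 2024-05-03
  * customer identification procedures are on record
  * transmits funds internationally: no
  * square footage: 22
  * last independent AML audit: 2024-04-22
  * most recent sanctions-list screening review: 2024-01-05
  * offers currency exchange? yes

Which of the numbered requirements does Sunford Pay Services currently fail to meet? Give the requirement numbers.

1. agent due-diligence review 595 days ago vs limit 540 → not met
2. permissible investments $825,000 ≥ $825,000 → met
3. condition 'transmits funds internationally' does not hold → requirement n/a → met
4. condition 'offers currency exchange' holds; independent AML audit 65 days ago vs limit 60 → not met
5. transaction monitoring calibration 54 days ago vs limit 60 → met
6. BSA training 86 days ago vs limit 90 → met
7. AML compliance program present → met
8. condition 'issues stored value' holds; sanctions-list screening review 173 days ago vs limit 180 → met
9. customer identification procedures present → met
Not met: 1, 4

1, 4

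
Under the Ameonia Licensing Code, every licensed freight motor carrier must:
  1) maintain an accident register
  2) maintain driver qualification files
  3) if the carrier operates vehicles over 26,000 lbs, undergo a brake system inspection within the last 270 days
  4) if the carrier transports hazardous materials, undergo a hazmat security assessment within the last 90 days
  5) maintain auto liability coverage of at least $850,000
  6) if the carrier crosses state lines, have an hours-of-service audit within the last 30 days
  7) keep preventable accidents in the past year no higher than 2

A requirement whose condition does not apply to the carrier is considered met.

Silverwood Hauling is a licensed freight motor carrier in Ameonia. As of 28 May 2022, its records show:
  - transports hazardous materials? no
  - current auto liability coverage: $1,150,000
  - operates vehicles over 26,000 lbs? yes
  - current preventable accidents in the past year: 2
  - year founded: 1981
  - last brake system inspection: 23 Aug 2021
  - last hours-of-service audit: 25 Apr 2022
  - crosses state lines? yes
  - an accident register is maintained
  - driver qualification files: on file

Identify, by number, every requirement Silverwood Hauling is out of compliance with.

3, 6

1. accident register present → met
2. driver qualification files present → met
3. condition 'operates vehicles over 26,000 lbs' holds; brake system inspection 278 days ago vs limit 270 → not met
4. condition 'transports hazardous materials' does not hold → requirement n/a → met
5. auto liability coverage $1,150,000 ≥ $850,000 → met
6. condition 'crosses state lines' holds; hours-of-service audit 33 days ago vs limit 30 → not met
7. preventable accidents in the past year 2 ≤ 2 → met
Not met: 3, 6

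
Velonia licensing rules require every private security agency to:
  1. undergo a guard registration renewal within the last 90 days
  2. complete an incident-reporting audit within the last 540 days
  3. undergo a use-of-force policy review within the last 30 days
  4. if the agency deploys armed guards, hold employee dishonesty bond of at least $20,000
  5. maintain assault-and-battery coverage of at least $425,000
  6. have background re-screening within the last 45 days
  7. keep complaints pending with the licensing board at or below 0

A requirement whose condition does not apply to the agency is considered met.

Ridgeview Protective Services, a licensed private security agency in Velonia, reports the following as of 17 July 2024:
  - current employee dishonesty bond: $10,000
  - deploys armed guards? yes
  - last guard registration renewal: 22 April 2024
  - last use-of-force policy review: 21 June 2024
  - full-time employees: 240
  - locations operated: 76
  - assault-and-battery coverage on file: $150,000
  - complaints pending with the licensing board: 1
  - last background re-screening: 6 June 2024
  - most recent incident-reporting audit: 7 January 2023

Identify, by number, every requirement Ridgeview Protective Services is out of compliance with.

1. guard registration renewal 86 days ago vs limit 90 → met
2. incident-reporting audit 557 days ago vs limit 540 → not met
3. use-of-force policy review 26 days ago vs limit 30 → met
4. condition 'deploys armed guards' holds; employee dishonesty bond $10,000 < $20,000 → not met
5. assault-and-battery coverage $150,000 < $425,000 → not met
6. background re-screening 41 days ago vs limit 45 → met
7. complaints pending with the licensing board 1 > 0 → not met
Not met: 2, 4, 5, 7

2, 4, 5, 7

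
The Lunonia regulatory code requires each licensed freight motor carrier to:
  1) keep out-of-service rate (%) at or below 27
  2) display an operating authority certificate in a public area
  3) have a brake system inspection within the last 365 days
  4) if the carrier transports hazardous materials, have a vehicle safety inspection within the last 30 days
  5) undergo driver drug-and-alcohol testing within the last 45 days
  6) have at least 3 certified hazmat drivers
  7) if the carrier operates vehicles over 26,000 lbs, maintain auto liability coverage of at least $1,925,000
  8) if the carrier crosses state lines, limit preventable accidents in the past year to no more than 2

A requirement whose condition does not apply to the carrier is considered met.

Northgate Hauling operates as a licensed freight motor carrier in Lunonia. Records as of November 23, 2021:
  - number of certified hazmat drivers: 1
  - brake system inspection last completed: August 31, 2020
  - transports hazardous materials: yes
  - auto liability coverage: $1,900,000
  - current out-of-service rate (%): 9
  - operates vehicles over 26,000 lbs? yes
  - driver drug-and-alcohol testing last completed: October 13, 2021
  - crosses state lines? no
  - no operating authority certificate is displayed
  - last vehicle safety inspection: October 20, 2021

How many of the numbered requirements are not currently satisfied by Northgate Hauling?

1. out-of-service rate (%) 9 ≤ 27 → met
2. operating authority certificate absent → not met
3. brake system inspection 449 days ago vs limit 365 → not met
4. condition 'transports hazardous materials' holds; vehicle safety inspection 34 days ago vs limit 30 → not met
5. driver drug-and-alcohol testing 41 days ago vs limit 45 → met
6. certified hazmat drivers 1 < 3 → not met
7. condition 'operates vehicles over 26,000 lbs' holds; auto liability coverage $1,900,000 < $1,925,000 → not met
8. condition 'crosses state lines' does not hold → requirement n/a → met
Not met: 5 of 8

5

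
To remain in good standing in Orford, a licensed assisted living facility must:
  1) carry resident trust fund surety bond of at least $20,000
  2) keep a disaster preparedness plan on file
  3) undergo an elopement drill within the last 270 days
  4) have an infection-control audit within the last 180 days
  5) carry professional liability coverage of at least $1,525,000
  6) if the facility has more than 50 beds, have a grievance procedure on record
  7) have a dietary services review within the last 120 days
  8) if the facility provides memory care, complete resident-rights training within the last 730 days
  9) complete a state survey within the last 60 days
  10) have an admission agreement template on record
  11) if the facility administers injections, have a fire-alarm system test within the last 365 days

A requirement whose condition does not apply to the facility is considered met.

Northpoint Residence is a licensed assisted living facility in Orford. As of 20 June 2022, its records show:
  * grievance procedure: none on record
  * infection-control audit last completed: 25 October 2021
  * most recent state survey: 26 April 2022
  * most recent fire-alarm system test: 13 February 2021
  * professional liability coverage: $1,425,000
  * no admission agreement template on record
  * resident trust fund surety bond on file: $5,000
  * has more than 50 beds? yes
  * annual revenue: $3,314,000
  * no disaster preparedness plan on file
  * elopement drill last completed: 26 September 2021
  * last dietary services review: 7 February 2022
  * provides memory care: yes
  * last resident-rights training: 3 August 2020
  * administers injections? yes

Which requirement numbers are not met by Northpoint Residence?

1. resident trust fund surety bond $5,000 < $20,000 → not met
2. disaster preparedness plan absent → not met
3. elopement drill 267 days ago vs limit 270 → met
4. infection-control audit 238 days ago vs limit 180 → not met
5. professional liability coverage $1,425,000 < $1,525,000 → not met
6. condition 'has more than 50 beds' holds; grievance procedure absent → not met
7. dietary services review 133 days ago vs limit 120 → not met
8. condition 'provides memory care' holds; resident-rights training 686 days ago vs limit 730 → met
9. state survey 55 days ago vs limit 60 → met
10. admission agreement template absent → not met
11. condition 'administers injections' holds; fire-alarm system test 492 days ago vs limit 365 → not met
Not met: 1, 2, 4, 5, 6, 7, 10, 11

1, 2, 4, 5, 6, 7, 10, 11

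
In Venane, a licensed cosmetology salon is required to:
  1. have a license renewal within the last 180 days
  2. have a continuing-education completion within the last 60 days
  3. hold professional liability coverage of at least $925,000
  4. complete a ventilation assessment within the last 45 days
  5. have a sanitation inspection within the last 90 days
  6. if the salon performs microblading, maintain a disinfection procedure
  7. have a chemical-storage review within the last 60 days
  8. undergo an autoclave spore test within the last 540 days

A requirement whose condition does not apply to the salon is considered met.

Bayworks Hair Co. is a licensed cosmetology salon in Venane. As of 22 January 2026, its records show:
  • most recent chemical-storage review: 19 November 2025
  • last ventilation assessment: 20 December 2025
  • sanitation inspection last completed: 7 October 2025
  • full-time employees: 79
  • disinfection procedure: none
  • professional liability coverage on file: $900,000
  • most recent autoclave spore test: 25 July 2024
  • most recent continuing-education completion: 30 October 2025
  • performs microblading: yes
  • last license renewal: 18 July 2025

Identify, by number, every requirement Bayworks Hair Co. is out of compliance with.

1. license renewal 188 days ago vs limit 180 → not met
2. continuing-education completion 84 days ago vs limit 60 → not met
3. professional liability coverage $900,000 < $925,000 → not met
4. ventilation assessment 33 days ago vs limit 45 → met
5. sanitation inspection 107 days ago vs limit 90 → not met
6. condition 'performs microblading' holds; disinfection procedure absent → not met
7. chemical-storage review 64 days ago vs limit 60 → not met
8. autoclave spore test 546 days ago vs limit 540 → not met
Not met: 1, 2, 3, 5, 6, 7, 8

1, 2, 3, 5, 6, 7, 8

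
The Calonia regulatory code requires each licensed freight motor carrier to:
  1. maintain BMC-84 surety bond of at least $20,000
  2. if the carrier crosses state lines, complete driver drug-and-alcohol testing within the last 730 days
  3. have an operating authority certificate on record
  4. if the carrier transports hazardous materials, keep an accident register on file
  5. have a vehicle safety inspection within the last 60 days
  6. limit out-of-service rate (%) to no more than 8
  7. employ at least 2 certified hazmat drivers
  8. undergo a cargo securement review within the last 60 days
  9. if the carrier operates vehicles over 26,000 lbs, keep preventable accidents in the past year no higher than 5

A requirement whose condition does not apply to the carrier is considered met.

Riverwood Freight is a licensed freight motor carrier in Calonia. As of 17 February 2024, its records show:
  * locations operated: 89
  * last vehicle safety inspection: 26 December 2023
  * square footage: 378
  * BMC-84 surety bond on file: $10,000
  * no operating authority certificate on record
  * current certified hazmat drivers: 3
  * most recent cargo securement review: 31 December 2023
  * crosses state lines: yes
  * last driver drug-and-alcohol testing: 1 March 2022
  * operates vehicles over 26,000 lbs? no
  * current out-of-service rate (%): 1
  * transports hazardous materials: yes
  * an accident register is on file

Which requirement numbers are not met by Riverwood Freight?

1. BMC-84 surety bond $10,000 < $20,000 → not met
2. condition 'crosses state lines' holds; driver drug-and-alcohol testing 718 days ago vs limit 730 → met
3. operating authority certificate absent → not met
4. condition 'transports hazardous materials' holds; accident register present → met
5. vehicle safety inspection 53 days ago vs limit 60 → met
6. out-of-service rate (%) 1 ≤ 8 → met
7. certified hazmat drivers 3 ≥ 2 → met
8. cargo securement review 48 days ago vs limit 60 → met
9. condition 'operates vehicles over 26,000 lbs' does not hold → requirement n/a → met
Not met: 1, 3

1, 3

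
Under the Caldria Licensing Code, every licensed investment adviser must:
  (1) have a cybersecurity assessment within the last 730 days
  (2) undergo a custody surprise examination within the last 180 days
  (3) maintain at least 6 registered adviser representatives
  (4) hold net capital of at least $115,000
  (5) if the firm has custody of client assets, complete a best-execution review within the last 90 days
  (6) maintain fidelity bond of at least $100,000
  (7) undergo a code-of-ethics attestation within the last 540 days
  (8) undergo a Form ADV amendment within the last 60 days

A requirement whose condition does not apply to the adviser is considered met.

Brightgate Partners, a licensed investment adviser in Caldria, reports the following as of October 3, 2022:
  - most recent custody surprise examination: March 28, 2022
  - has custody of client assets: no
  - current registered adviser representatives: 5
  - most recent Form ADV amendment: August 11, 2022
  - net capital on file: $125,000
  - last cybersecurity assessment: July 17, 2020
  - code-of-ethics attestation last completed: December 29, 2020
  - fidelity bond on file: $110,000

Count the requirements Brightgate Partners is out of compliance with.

4

1. cybersecurity assessment 808 days ago vs limit 730 → not met
2. custody surprise examination 189 days ago vs limit 180 → not met
3. registered adviser representatives 5 < 6 → not met
4. net capital $125,000 ≥ $115,000 → met
5. condition 'has custody of client assets' does not hold → requirement n/a → met
6. fidelity bond $110,000 ≥ $100,000 → met
7. code-of-ethics attestation 643 days ago vs limit 540 → not met
8. Form ADV amendment 53 days ago vs limit 60 → met
Not met: 4 of 8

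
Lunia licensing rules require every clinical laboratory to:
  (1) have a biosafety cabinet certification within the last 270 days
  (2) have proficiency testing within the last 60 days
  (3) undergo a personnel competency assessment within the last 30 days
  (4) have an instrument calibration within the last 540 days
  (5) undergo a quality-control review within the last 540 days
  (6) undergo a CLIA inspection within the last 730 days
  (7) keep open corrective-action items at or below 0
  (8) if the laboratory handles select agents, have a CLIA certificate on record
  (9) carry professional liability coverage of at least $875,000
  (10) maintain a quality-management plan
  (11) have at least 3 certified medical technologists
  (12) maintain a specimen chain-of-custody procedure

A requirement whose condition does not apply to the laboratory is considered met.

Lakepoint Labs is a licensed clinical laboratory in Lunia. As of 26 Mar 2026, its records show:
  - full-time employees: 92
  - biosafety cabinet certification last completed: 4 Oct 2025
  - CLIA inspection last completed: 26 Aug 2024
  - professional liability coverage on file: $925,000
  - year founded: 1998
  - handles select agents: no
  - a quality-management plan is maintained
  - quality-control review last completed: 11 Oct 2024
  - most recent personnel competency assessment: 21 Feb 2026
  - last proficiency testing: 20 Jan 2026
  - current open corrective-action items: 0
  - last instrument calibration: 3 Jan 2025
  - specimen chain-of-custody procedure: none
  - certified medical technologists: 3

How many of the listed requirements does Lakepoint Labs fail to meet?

3

1. biosafety cabinet certification 173 days ago vs limit 270 → met
2. proficiency testing 65 days ago vs limit 60 → not met
3. personnel competency assessment 33 days ago vs limit 30 → not met
4. instrument calibration 447 days ago vs limit 540 → met
5. quality-control review 531 days ago vs limit 540 → met
6. CLIA inspection 577 days ago vs limit 730 → met
7. open corrective-action items 0 ≤ 0 → met
8. condition 'handles select agents' does not hold → requirement n/a → met
9. professional liability coverage $925,000 ≥ $875,000 → met
10. quality-management plan present → met
11. certified medical technologists 3 ≥ 3 → met
12. specimen chain-of-custody procedure absent → not met
Not met: 3 of 12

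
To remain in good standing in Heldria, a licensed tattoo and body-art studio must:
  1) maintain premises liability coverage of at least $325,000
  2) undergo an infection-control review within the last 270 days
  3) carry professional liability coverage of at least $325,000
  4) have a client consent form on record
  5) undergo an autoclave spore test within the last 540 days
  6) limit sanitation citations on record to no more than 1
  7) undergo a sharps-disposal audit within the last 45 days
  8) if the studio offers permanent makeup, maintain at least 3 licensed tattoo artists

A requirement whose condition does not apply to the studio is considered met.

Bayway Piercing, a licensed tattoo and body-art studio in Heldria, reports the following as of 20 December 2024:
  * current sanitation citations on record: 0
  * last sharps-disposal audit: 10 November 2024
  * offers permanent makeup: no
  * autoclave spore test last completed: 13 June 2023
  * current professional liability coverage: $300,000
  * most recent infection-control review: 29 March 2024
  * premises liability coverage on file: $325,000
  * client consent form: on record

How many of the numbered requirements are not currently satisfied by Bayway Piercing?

2

1. premises liability coverage $325,000 ≥ $325,000 → met
2. infection-control review 266 days ago vs limit 270 → met
3. professional liability coverage $300,000 < $325,000 → not met
4. client consent form present → met
5. autoclave spore test 556 days ago vs limit 540 → not met
6. sanitation citations on record 0 ≤ 1 → met
7. sharps-disposal audit 40 days ago vs limit 45 → met
8. condition 'offers permanent makeup' does not hold → requirement n/a → met
Not met: 2 of 8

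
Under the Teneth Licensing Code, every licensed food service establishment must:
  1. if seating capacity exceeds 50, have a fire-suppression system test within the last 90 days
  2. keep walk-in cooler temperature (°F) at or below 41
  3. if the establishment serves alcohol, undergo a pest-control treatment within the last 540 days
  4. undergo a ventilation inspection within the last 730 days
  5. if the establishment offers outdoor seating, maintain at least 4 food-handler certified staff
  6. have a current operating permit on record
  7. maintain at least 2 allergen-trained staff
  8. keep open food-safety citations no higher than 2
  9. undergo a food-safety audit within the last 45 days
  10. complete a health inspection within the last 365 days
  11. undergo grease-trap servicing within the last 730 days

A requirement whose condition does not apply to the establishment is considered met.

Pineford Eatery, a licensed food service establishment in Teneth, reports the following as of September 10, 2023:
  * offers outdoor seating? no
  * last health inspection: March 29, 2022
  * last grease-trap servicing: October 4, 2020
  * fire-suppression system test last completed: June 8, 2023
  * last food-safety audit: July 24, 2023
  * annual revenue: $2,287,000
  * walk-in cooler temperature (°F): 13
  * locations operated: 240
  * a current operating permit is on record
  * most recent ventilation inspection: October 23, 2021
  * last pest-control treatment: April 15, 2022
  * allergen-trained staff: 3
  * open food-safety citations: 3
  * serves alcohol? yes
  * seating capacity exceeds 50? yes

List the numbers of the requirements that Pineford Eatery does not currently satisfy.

1. condition 'seating capacity exceeds 50' holds; fire-suppression system test 94 days ago vs limit 90 → not met
2. walk-in cooler temperature (°F) 13 ≤ 41 → met
3. condition 'serves alcohol' holds; pest-control treatment 513 days ago vs limit 540 → met
4. ventilation inspection 687 days ago vs limit 730 → met
5. condition 'offers outdoor seating' does not hold → requirement n/a → met
6. current operating permit present → met
7. allergen-trained staff 3 ≥ 2 → met
8. open food-safety citations 3 > 2 → not met
9. food-safety audit 48 days ago vs limit 45 → not met
10. health inspection 530 days ago vs limit 365 → not met
11. grease-trap servicing 1071 days ago vs limit 730 → not met
Not met: 1, 8, 9, 10, 11

1, 8, 9, 10, 11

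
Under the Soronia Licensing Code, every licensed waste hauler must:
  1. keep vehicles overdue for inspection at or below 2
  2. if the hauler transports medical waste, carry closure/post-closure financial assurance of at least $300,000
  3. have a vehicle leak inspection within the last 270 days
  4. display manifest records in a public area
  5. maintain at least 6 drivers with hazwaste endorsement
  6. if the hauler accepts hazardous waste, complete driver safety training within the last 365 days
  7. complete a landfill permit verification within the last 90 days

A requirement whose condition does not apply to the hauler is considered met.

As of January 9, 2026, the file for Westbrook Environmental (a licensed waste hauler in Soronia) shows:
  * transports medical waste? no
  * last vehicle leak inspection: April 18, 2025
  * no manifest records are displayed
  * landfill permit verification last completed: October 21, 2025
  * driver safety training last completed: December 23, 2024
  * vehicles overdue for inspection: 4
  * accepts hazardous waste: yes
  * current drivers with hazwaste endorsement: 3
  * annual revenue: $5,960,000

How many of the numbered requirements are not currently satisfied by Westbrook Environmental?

1. vehicles overdue for inspection 4 > 2 → not met
2. condition 'transports medical waste' does not hold → requirement n/a → met
3. vehicle leak inspection 266 days ago vs limit 270 → met
4. manifest records absent → not met
5. drivers with hazwaste endorsement 3 < 6 → not met
6. condition 'accepts hazardous waste' holds; driver safety training 382 days ago vs limit 365 → not met
7. landfill permit verification 80 days ago vs limit 90 → met
Not met: 4 of 7

4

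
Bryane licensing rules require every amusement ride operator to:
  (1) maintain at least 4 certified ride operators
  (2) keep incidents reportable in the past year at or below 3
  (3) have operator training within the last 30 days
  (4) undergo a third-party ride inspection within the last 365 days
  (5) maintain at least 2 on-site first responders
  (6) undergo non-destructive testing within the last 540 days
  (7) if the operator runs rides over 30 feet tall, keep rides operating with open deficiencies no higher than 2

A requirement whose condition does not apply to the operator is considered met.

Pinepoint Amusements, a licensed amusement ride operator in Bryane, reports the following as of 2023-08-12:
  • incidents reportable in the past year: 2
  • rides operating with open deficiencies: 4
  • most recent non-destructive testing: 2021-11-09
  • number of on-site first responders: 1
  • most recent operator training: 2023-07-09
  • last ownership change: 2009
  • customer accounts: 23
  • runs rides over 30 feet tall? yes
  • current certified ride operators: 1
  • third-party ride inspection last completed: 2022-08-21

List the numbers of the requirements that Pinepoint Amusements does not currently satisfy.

1, 3, 5, 6, 7

1. certified ride operators 1 < 4 → not met
2. incidents reportable in the past year 2 ≤ 3 → met
3. operator training 34 days ago vs limit 30 → not met
4. third-party ride inspection 356 days ago vs limit 365 → met
5. on-site first responders 1 < 2 → not met
6. non-destructive testing 641 days ago vs limit 540 → not met
7. condition 'runs rides over 30 feet tall' holds; rides operating with open deficiencies 4 > 2 → not met
Not met: 1, 3, 5, 6, 7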